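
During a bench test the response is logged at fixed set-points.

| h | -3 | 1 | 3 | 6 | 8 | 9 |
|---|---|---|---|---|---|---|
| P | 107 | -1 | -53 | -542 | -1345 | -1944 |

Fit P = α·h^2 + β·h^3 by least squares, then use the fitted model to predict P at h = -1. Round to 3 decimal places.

P̂ = 5.895

Setting ∂/∂α … = 0 gives: 12116·α + 99594·β = -262571;  99594·α + 841700·β = -2227209.
(Σh^2·h^2 = 12116, Σh^2·h^3 = 99594, Σh^3·h^3 = 841700, Σh^2·P = -262571, Σh^3·P = -2227209.)
Eliminating β: 841700·(row 1) − 99594·(row 2) gives 279072364·α = 841700·(-262571) − 99594·(-2227209) = 810642446, so α = 405321223/139536182.
Then β = ((-2227209) − 99594·(405321223/139536182))/841700 = -417184035/139536182.
At h = -1: P̂ = (405321223/139536182)·(1) + (-417184035/139536182)·(-1) = 411252629/69768091.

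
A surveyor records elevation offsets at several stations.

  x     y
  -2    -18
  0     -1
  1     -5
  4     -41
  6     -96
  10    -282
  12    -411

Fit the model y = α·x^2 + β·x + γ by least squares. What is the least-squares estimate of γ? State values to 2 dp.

The normal system AᵀA·[α, β, γ]ᵀ = Aᵀy is [[32305, 3001, 301]; [3001, 301, 31]; [301, 31, 7]]·[α, β, γ]ᵀ = [-91573, -8461, -854]ᵀ.
Inverting the 3×3 Gram matrix, [α, β, γ]ᵀ = [-457069/150738, 16605/7178, -140167/75369]ᵀ.

γ = -1.86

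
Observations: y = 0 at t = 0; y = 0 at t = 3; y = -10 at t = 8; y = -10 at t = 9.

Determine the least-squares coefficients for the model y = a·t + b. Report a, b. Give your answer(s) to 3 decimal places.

Normal-equation sums: Σt·t = 154, Σt = 20, Σ1 = 4.
For Mᵀy: Σt·y = -170, Σy = -20.
MᵀM·[a, b]ᵀ = Mᵀy becomes [[154, 20]; [20, 4]]·[a, b]ᵀ = [-170, -20]ᵀ.
Determinant 154·4 − 20² = 216.
a = ((-170)·4 − 20·(-20))/216 = -35/27; b = (154·(-20) − 20·(-170))/216 = 40/27.

a = -1.296, b = 1.481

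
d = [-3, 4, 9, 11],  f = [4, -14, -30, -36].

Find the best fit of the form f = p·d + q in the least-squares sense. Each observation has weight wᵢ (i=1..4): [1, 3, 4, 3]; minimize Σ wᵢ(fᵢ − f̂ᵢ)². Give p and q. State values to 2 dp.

p = -2.94, q = -3.31

Compute the Gram sums: Σwᵢ·d·d = 744, Σwᵢ·d = 78, Σwᵢ·1 = 11.
Moment sums: Σwᵢ·d·f = -2448, Σwᵢ·f = -266.
So MᵀWM·[p, q]ᵀ = MᵀWf: [[744, 78]; [78, 11]]·[p, q]ᵀ = [-2448, -266]ᵀ.
Δ = 744·11 − 78² = 2100.
p = ((-2448)·11 − 78·(-266))/2100 = -103/35; q = (744·(-266) − 78·(-2448))/2100 = -116/35.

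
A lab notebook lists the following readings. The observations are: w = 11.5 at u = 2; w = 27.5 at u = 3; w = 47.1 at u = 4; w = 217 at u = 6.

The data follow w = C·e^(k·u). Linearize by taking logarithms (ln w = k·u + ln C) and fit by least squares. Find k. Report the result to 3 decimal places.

Let Y = ln w. Fitting Y = k·u + ln C by least squares:
Sums: Σu = 15.0000, Σ(u)² = 65.0000, Σln w = 14.9887, Σu·ln w = 62.5157.
Normal system: [[65.0000, 15.0000]; [15.0000, 4]]·[k, ln C]ᵀ = [62.5157, 14.9887]ᵀ.
Solving (det = 35.0000): k = 0.72092, ln C = 1.04371.

k = 0.721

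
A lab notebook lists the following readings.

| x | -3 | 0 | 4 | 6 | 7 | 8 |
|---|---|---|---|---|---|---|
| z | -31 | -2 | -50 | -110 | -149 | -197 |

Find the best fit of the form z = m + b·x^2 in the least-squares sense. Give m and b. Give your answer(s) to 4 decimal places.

The normal equations are: 6·m + 174·b = -539;  174·m + 8130·b = -24948.
(Σ1 = 6, Σx^2 = 174, Σx^2·x^2 = 8130, Σz = -539, Σx^2·z = -24948.)
Determinant 6·8130 − 174² = 18504.
m = ((-539)·8130 − 174·(-24948))/18504 = -6853/3084; b = (6·(-24948) − 174·(-539))/18504 = -9317/3084.

m = -2.2221, b = -3.0211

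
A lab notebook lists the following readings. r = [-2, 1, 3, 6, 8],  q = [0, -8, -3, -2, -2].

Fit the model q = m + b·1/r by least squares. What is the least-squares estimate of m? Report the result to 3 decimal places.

m = -1.787

Forming MᵀM = [[5, 9/8]; [9/8, 809/576]] and Mᵀq = [-15, -115/12]ᵀ gives MᵀM·[m, b]ᵀ = Mᵀq.
det = 5·(809/576) − (9/8)² = 829/144.
m = ((-15)·(809/576) − (9/8)·(-115/12))/(829/144) = -5925/3316; b = (5·(-115/12) − (9/8)·(-15))/(829/144) = -4470/829.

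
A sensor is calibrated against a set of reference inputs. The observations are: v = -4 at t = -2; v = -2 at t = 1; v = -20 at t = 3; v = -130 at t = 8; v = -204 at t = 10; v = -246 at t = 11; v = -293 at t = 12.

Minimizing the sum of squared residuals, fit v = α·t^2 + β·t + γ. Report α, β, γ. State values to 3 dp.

α = -1.963, β = -0.909, γ = 1.410

Setting ∂/∂α … = 0 gives: 49571·α + 4591·β + 443·γ = -100876;  4591·α + 443·β + 43·γ = -9356;  443·α + 43·β + 7·γ = -899.
(Σt^2·t^2 = 49571, Σt^2·t = 4591, Σt^2 = 443, Σt·t = 443, Σt = 43, Σ1 = 7, Σt^2·v = -100876, Σt·v = -9356, Σv = -899.)
Inverting the 3×3 Gram matrix, [α, β, γ]ᵀ = [-407655/207628, -188745/207628, 73201/51907]ᵀ.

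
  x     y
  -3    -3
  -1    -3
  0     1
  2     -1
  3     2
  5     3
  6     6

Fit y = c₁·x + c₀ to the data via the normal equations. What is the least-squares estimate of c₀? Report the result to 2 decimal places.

Setting ∂/∂c₁ … = 0 gives: 84·c₁ + 12·c₀ = 67;  12·c₁ + 7·c₀ = 5.
(Σx·x = 84, Σx = 12, Σ1 = 7, Σx·y = 67, Σy = 5.)
Determinant 84·7 − 12² = 444.
c₁ = (67·7 − 12·5)/444 = 409/444; c₀ = (84·5 − 12·67)/444 = -32/37.

c₀ = -0.86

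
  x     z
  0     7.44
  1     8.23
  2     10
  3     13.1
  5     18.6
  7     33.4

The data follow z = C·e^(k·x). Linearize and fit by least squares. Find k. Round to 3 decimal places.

With ln zᵢ as the transformed response and xᵢ as the regressor:
Σx = 18.0000, Σ(x)² = 88.0000, Σln z = 15.4216, Σx·ln z = 53.6065.
Normal system: [[88.0000, 18.0000]; [18.0000, 6]]·[k, ln C]ᵀ = [53.6065, 15.4216]ᵀ.
Δ = 88.0000·6 − (18.0000)² = 204.0000; k = (53.6065·6 − 18.0000·15.4216)/204.0000 = 0.21593, ln C = (88.0000·15.4216 − 18.0000·53.6065)/204.0000 = 1.92246.

k = 0.216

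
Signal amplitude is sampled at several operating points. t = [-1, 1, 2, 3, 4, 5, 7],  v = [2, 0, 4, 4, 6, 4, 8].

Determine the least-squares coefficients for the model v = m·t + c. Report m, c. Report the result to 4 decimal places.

The normal system XᵀX·[m, c]ᵀ = Xᵀv is [[105, 21]; [21, 7]]·[m, c]ᵀ = [118, 28]ᵀ.
Eliminating c: 7·(row 1) − 21·(row 2) gives 294·m = 7·118 − 21·28 = 238, so m = 17/21.
Then c = (28 − 21·(17/21))/7 = 11/7.

m = 0.8095, c = 1.5714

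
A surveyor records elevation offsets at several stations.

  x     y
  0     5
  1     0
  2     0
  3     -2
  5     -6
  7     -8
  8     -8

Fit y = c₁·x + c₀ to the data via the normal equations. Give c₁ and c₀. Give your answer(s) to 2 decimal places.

Compute the Gram sums: Σx·x = 152, Σx = 26, Σ1 = 7.
For Mᵀy: Σx·y = -156, Σy = -19.
Δ = 152·7 − 26² = 388.
c₁ = ((-156)·7 − 26·(-19))/388 = -299/194; c₀ = (152·(-19) − 26·(-156))/388 = 292/97.

c₁ = -1.54, c₀ = 3.01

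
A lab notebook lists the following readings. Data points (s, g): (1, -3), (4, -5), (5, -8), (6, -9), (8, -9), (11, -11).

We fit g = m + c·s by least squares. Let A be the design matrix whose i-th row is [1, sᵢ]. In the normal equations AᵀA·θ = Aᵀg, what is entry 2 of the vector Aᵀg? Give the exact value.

Entry 2 ↔ basis s, so (Aᵀg)_{2} = Σᵢ (s)·gᵢ = (1)·(-3) + (4)·(-5) + (5)·(-8) + (6)·(-9) + (8)·(-9) + (11)·(-11) = -310.

-310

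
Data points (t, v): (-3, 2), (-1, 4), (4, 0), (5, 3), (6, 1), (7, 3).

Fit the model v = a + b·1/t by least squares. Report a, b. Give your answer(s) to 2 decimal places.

With design matrix M, MᵀM = [[6, -241/420]; [-241/420, 222581/176400]] and Mᵀv = [13, -243/70]ᵀ.
Δ = 6·(222581/176400) − (-241/420)² = 255481/35280.
a = (13·(222581/176400) − (-241/420)·(-243/70))/(255481/35280) = 508435/255481; b = (6·(-243/70) − (-241/420)·13)/(255481/35280) = -471660/255481.

a = 1.99, b = -1.85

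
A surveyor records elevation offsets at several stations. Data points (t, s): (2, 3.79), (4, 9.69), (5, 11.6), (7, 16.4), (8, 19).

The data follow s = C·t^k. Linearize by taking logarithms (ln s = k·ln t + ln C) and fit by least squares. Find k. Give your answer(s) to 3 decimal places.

k = 1.151

With ln sᵢ as the transformed response and ln tᵢ as the regressor:
Σln t = 7.7142, Σ(ln t)² = 13.1032, Σln s = 11.7962, Σln t·ln s = 19.5827.
Normal system: [[13.1032, 7.7142]; [7.7142, 5]]·[k, ln C]ᵀ = [19.5827, 11.7962]ᵀ.
Slope k = (n·Σln t·ln s − Σln t·Σln s)/(n·Σ(ln t)² − (Σln t)²) = (5·19.5827 − 7.7142·11.7962)/6.0066 = 1.15124; ln C = (Σln s − k·Σln t)/n = 0.58305.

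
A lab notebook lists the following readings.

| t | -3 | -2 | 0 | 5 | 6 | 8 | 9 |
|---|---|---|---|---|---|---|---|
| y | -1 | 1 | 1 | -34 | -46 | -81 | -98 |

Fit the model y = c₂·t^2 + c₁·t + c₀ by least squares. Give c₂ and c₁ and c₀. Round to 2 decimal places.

Entries of MᵀM: Σt^2·t^2 = 12675, Σt^2·t = 1547, Σt^2 = 219, Σt·t = 219, Σt = 23, Σ1 = 7.
Right-hand side: Σt^2·y = -15633, Σt·y = -1975, Σy = -258.
MᵀM·[c₂, c₁, c₀]ᵀ = Mᵀy becomes [[12675, 1547, 219]; [1547, 219, 23]; [219, 23, 7]]·[c₂, c₁, c₀]ᵀ = [-15633, -1975, -258]ᵀ.
Row-reducing yields c₂ = -37939/37652, c₁ = -77061/37652, c₀ = 13101/9413.

c₂ = -1.01, c₁ = -2.05, c₀ = 1.39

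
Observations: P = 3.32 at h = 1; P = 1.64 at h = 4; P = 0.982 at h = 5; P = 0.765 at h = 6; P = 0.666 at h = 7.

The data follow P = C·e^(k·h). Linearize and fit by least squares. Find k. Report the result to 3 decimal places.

Taking logs, ln P = k·h + ln C, so regress ln P on h.
XᵀX = [[127.0000, 23.0000]; [23.0000, 5]], rhs = [-1.3646, 1.0022]ᵀ  (here Σh = 23.0000, Σ(h)² = 127.0000, Σln P = 1.0022, Σh·ln P = -1.3646).
Slope k = (n·Σh·ln P − Σh·Σln P)/(n·Σ(h)² − (Σh)²) = (5·-1.3646 − 23.0000·1.0022)/106.0000 = -0.28182; ln C = (Σln P − k·Σh)/n = 1.49679.

k = -0.282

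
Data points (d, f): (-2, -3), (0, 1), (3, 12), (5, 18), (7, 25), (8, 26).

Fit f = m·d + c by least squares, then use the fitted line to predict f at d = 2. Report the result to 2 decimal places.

f̂ = 8.55

From the data, Σd·d = 151, Σd = 21, Σ1 = 6.
Right-hand side: Σd·f = 515, Σf = 79.
So MᵀM·[m, c]ᵀ = Mᵀf: [[151, 21]; [21, 6]]·[m, c]ᵀ = [515, 79]ᵀ.
Determinant 151·6 − 21² = 465.
m = (515·6 − 21·79)/465 = 477/155; c = (151·79 − 21·515)/465 = 1114/465.
At d = 2: f̂ = (477/155)·(2) + (1114/465)·(1) = 3976/465.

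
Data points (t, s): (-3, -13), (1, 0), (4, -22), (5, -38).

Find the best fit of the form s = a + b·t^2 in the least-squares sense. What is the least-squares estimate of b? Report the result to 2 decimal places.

The normal system XᵀX·[a, b]ᵀ = Xᵀs is [[4, 51]; [51, 963]]·[a, b]ᵀ = [-73, -1419]ᵀ.
Δ = 4·963 − 51² = 1251.
a = ((-73)·963 − 51·(-1419))/1251 = 230/139; b = (4·(-1419) − 51·(-73))/1251 = -217/139.

b = -1.56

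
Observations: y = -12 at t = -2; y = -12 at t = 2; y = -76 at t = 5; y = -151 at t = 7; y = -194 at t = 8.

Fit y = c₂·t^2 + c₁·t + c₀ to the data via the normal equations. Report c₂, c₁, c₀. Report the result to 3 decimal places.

The normal equations are: 7154·c₂ + 980·c₁ + 146·c₀ = -21811;  980·c₂ + 146·c₁ + 20·c₀ = -2989;  146·c₂ + 20·c₁ + 5·c₀ = -445.
(Σt^2·t^2 = 7154, Σt^2·t = 980, Σt^2 = 146, Σt·t = 146, Σt = 20, Σ1 = 5, Σt^2·y = -21811, Σt·y = -2989, Σy = -445.)
Solving the 3×3 system (Gaussian elimination) gives c₂ = -2605/858, c₁ = -29/286, c₀ = 2/33.

c₂ = -3.036, c₁ = -0.101, c₀ = 0.061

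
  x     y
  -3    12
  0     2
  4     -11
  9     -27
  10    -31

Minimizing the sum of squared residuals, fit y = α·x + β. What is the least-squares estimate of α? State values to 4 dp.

Sums needed: Σx·x = 206, Σx = 20, Σ1 = 5.
Right-hand side: Σx·y = -633, Σy = -55.
Eliminating β: 5·(row 1) − 20·(row 2) gives 630·α = 5·(-633) − 20·(-55) = -2065, so α = -59/18.
Then β = ((-55) − 20·(-59/18))/5 = 19/9.

α = -3.2778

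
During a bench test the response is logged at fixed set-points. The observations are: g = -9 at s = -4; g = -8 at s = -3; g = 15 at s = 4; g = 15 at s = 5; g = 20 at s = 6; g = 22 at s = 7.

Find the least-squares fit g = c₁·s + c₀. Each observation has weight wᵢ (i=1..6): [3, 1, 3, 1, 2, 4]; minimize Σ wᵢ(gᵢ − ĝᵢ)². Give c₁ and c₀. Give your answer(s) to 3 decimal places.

Forming MᵀWM = [[398, 42]; [42, 14]] and MᵀWg = [1243, 153]ᵀ gives MᵀWM·[c₁, c₀]ᵀ = MᵀWg.
Determinant 398·14 − 42² = 3808.
c₁ = (1243·14 − 42·153)/3808 = 49/17; c₀ = (398·153 − 42·1243)/3808 = 543/238.

c₁ = 2.882, c₀ = 2.282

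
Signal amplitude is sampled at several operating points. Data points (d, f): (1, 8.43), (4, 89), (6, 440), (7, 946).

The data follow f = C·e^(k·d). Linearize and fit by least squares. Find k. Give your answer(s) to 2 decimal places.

k = 0.79

Taking logs, ln f = k·d + ln C, so regress ln f on d.
Σd = 18.0000, Σ(d)² = 102.0000, Σln f = 19.5595, Σd·ln f = 104.5727.
Equations: 102.0000·k + 18.0000·ln C = 104.5727;  18.0000·k + 4·ln C = 19.5595.
Δ = 102.0000·4 − (18.0000)² = 84.0000; k = (104.5727·4 − 18.0000·19.5595)/84.0000 = 0.78834, ln C = (102.0000·19.5595 − 18.0000·104.5727)/84.0000 = 1.34233.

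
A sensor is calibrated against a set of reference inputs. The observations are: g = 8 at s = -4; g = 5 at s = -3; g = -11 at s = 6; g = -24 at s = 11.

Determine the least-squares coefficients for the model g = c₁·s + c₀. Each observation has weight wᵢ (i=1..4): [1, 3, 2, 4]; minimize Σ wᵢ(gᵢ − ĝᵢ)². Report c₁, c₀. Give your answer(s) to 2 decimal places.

From the data, Σwᵢ·s·s = 599, Σwᵢ·s = 43, Σwᵢ·1 = 10.
Moment sums: Σwᵢ·s·g = -1265, Σwᵢ·g = -95.
det = 599·10 − 43² = 4141.
c₁ = ((-1265)·10 − 43·(-95))/4141 = -8565/4141; c₀ = (599·(-95) − 43·(-1265))/4141 = -2510/4141.

c₁ = -2.07, c₀ = -0.61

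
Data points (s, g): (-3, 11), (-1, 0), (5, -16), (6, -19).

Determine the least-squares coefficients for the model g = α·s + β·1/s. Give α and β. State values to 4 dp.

α = -3.3600, β = 2.8897

Entries of AᵀA: Σs·s = 71, Σs·1/s = 4, Σ1/s·1/s = 1061/900.
Moment sums: Σs·g = -227, Σ1/s·g = -301/30.
Normal equations: [[71, 4]; [4, 1061/900]]·[α, β]ᵀ = [-227, -301/30]ᵀ.
Δ = 71·(1061/900) − 4² = 60931/900.
α = ((-227)·(1061/900) − 4·(-301/30))/(60931/900) = -204727/60931; β = (71·(-301/30) − 4·(-227))/(60931/900) = 176070/60931.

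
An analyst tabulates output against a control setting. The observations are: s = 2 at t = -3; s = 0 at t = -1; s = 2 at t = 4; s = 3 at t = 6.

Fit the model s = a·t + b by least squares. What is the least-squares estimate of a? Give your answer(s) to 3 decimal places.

a = 0.179

Forming MᵀM = [[62, 6]; [6, 4]] and Mᵀs = [20, 7]ᵀ gives MᵀM·[a, b]ᵀ = Mᵀs.
Determinant 62·4 − 6² = 212.
a = (20·4 − 6·7)/212 = 19/106; b = (62·7 − 6·20)/212 = 157/106.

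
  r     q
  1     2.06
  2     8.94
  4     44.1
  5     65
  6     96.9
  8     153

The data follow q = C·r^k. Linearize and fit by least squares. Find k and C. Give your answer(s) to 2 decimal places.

k = 2.11, C = 2.12

Taking logs, ln q = k·ln r + ln C, so regress ln q on ln r.
Sums: Σln r = 7.5601, Σ(ln r)² = 12.5270, Σln q = 20.4782, Σln r·ln q = 32.1414.
Normal system: [[12.5270, 7.5601]; [7.5601, 6]]·[k, ln C]ᵀ = [32.1414, 20.4782]ᵀ.
Δ = 12.5270·6 − (7.5601)² = 18.0074; k = (32.1414·6 − 7.5601·20.4782)/18.0074 = 2.11198, ln C = (12.5270·20.4782 − 7.5601·32.1414)/18.0074 = 0.75191, so C = exp(0.75191) = 2.12104.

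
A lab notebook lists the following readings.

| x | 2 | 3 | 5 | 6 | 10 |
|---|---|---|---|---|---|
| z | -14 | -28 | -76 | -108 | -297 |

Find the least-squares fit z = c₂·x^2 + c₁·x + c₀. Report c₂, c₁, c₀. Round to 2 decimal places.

c₂ = -2.95, c₁ = 0.04, c₀ = -2.01

The normal equations are: 12018·c₂ + 1376·c₁ + 174·c₀ = -35796;  1376·c₂ + 174·c₁ + 26·c₀ = -4110;  174·c₂ + 26·c₁ + 5·c₀ = -523.
(Σx^2·x^2 = 12018, Σx^2·x = 1376, Σx^2 = 174, Σx·x = 174, Σx = 26, Σ1 = 5, Σx^2·z = -35796, Σx·z = -4110, Σz = -523.)
Row-reducing yields c₂ = -34441/11659, c₁ = 462/11659, c₀ = -23387/11659.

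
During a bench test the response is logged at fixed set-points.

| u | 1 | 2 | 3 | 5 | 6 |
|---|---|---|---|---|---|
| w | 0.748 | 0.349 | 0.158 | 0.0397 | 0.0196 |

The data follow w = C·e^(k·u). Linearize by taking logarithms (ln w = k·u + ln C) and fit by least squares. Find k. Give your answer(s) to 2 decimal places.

k = -0.73

Taking logs, ln w = k·u + ln C, so regress ln w on u.
Σu = 17.0000, Σ(u)² = 75.0000, Σln w = -10.3468, Σu·ln w = -47.6566.
Equations: 75.0000·k + 17.0000·ln C = -47.6566;  17.0000·k + 5·ln C = -10.3468.
Solving (det = 86.0000): k = -0.72543, ln C = 0.39709.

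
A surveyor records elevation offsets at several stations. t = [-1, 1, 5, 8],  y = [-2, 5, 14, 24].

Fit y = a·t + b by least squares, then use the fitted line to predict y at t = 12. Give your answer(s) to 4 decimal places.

Setting ∂/∂a … = 0 gives: 91·a + 13·b = 269;  13·a + 4·b = 41.
Eliminating b: 4·(row 1) − 13·(row 2) gives 195·a = 4·269 − 13·41 = 543, so a = 181/65.
Then b = (41 − 13·(181/65))/4 = 6/5.
At t = 12: ŷ = (181/65)·(12) + (6/5)·(1) = 450/13.

ŷ = 34.6154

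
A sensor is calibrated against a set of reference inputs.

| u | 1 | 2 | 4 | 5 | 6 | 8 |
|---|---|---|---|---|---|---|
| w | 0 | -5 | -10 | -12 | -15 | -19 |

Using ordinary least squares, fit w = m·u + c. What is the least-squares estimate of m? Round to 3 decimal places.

Forming XᵀX = [[146, 26]; [26, 6]] and Xᵀw = [-352, -61]ᵀ gives XᵀX·[m, c]ᵀ = Xᵀw.
Δ = 146·6 − 26² = 200.
m = ((-352)·6 − 26·(-61))/200 = -263/100; c = (146·(-61) − 26·(-352))/200 = 123/100.

m = -2.630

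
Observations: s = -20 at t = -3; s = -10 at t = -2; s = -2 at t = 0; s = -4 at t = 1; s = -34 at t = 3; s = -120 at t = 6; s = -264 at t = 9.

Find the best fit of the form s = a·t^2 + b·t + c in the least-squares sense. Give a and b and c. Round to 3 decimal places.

From the data, Σt^2·t^2 = 8036, Σt^2·t = 938, Σt^2 = 140, Σt·t = 140, Σt = 14, Σ1 = 7.
For Xᵀs: Σt^2·s = -26234, Σt·s = -3122, Σs = -454.
Solving the 3×3 system (Gaussian elimination) gives a = -1843/609, b = -173/87, c = -72/203.

a = -3.026, b = -1.989, c = -0.355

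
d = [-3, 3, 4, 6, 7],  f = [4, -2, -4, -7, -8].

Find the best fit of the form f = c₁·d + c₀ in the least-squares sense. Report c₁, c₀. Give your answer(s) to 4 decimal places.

c₁ = -1.2124, c₀ = 0.7222

Setting ∂/∂c₁ … = 0 gives: 119·c₁ + 17·c₀ = -132;  17·c₁ + 5·c₀ = -17.
(Σd·d = 119, Σd = 17, Σ1 = 5, Σd·f = -132, Σf = -17.)
det = 119·5 − 17² = 306.
c₁ = ((-132)·5 − 17·(-17))/306 = -371/306; c₀ = (119·(-17) − 17·(-132))/306 = 13/18.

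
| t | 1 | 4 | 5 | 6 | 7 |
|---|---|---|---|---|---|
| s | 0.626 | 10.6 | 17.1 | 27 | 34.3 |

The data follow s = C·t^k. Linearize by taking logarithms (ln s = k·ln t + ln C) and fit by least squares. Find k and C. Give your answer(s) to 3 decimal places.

k = 2.071, C = 0.621

Taking logs, ln s = k·ln t + ln C, so regress ln s on ln t.
AᵀA = [[11.5091, 6.7334]; [6.7334, 5]], rhs = [20.6266, 11.5625]ᵀ  (here Σln t = 6.7334, Σ(ln t)² = 11.5091, Σln s = 11.5625, Σln t·ln s = 20.6266).
Solving (det = 12.2067): k = 2.07083, ln C = -0.47624, so C = exp(-0.47624) = 0.62111.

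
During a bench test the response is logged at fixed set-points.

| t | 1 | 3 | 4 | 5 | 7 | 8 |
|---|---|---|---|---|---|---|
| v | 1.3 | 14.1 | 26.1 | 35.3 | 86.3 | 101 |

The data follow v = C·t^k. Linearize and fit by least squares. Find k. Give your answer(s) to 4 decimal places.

k = 2.1062

Linearized form: ln v = k·ln t + ln C. From the 6 transformed points,
XᵀX = [[13.8297, 8.1197]; [8.1197, 6]], rhs = [31.4364, 18.8073]ᵀ  (here Σln t = 8.1197, Σ(ln t)² = 13.8297, Σln v = 18.8073, Σln t·ln v = 31.4364).
Δ = 13.8297·6 − (8.1197)² = 17.0487; k = (31.4364·6 − 8.1197·18.8073)/17.0487 = 2.10624, ln C = (13.8297·18.8073 − 8.1197·31.4364)/17.0487 = 0.28421.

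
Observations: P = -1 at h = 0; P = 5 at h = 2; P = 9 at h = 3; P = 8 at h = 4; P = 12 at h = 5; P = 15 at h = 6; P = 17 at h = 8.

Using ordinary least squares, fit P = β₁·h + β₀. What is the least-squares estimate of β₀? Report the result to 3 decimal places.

Forming XᵀX = [[154, 28]; [28, 7]] and XᵀP = [355, 65]ᵀ gives XᵀX·[β₁, β₀]ᵀ = XᵀP.
det = 154·7 − 28² = 294.
β₁ = (355·7 − 28·65)/294 = 95/42; β₀ = (154·65 − 28·355)/294 = 5/21.

β₀ = 0.238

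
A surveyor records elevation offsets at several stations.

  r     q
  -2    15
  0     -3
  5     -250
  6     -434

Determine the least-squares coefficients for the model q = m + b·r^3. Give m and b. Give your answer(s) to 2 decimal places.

From the data, Σ1 = 4, Σr^3 = 333, Σr^3·r^3 = 62345.
Right-hand side: Σq = -672, Σr^3·q = -125114.
Δ = 4·62345 − 333² = 138491.
m = ((-672)·62345 − 333·(-125114))/138491 = -6294/3743; b = (4·(-125114) − 333·(-672))/138491 = -276680/138491.

m = -1.68, b = -2.00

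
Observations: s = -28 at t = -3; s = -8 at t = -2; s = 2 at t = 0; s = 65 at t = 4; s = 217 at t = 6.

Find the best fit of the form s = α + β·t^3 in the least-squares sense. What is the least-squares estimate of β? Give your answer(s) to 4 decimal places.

Sums needed: Σ1 = 5, Σt^3 = 245, Σt^3·t^3 = 51545.
Moment sums: Σs = 248, Σt^3·s = 51852.
So MᵀM·[α, β]ᵀ = Mᵀs: [[5, 245]; [245, 51545]]·[α, β]ᵀ = [248, 51852]ᵀ.
det = 5·51545 − 245² = 197700.
α = (248·51545 − 245·51852)/197700 = 3971/9885; β = (5·51852 − 245·248)/197700 = 1985/1977.

β = 1.0040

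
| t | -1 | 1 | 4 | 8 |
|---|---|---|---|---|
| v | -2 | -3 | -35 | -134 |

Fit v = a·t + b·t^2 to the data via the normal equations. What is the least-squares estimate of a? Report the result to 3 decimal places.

The normal system XᵀX·[a, b]ᵀ = Xᵀv is [[82, 576]; [576, 4354]]·[a, b]ᵀ = [-1213, -9141]ᵀ.
Eliminating b: 4354·(row 1) − 576·(row 2) gives 25252·a = 4354·(-1213) − 576·(-9141) = -16186, so a = -8093/12626.
Then b = ((-9141) − 576·(-8093/12626))/4354 = -25437/12626.

a = -0.641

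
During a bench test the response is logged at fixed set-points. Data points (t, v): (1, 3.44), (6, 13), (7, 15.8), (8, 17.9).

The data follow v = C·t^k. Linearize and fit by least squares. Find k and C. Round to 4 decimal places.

k = 0.7791, C = 3.4153

Let Y = ln v. Fitting Y = k·ln t + ln C by least squares:
XᵀX = [[11.3210, 5.8171]; [5.8171, 4]], rhs = [15.9653, 9.4452]ᵀ  (here Σln t = 5.8171, Σ(ln t)² = 11.3210, Σln v = 9.4452, Σln t·ln v = 15.9653).
Solving (det = 11.4454): k = 0.77910, ln C = 1.22827, so C = exp(1.22827) = 3.41533.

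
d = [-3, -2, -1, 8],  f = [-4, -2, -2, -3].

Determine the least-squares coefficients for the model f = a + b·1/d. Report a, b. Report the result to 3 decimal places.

Forming AᵀA = [[4, -41/24]; [-41/24, 793/576]] and Aᵀf = [-11, 95/24]ᵀ gives AᵀA·[a, b]ᵀ = Aᵀf.
det = 4·(793/576) − (-41/24)² = 497/192.
a = ((-11)·(793/576) − (-41/24)·(95/24))/(497/192) = -68/21; b = (4·(95/24) − (-41/24)·(-11))/(497/192) = -8/7.

a = -3.238, b = -1.143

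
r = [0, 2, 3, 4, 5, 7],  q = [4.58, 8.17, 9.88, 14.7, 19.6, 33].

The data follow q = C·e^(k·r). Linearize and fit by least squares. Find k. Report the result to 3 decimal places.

k = 0.286

Let Y = ln q. Fitting Y = k·r + ln C by least squares:
XᵀX = [[103.0000, 21.0000]; [21.0000, 6]], rhs = [61.1771, 15.0726]ᵀ  (here Σr = 21.0000, Σ(r)² = 103.0000, Σln q = 15.0726, Σr·ln q = 61.1771).
Δ = 103.0000·6 − (21.0000)² = 177.0000; k = (61.1771·6 − 21.0000·15.0726)/177.0000 = 0.28553, ln C = (103.0000·15.0726 − 21.0000·61.1771)/177.0000 = 1.51274.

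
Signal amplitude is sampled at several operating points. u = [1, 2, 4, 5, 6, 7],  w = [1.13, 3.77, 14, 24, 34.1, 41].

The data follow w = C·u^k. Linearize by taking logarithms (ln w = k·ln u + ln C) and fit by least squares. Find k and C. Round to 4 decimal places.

k = 1.8891, C = 1.0833

Taking logs, ln w = k·ln u + ln C, so regress ln w on ln u.
XᵀX = [[11.9895, 7.4265]; [7.4265, 6]], rhs = [23.2432, 14.5093]ᵀ  (here Σln u = 7.4265, Σ(ln u)² = 11.9895, Σln w = 14.5093, Σln u·ln w = 23.2432).
Solving (det = 16.7835): k = 1.88907, ln C = 0.08000, so C = exp(0.08000) = 1.08329.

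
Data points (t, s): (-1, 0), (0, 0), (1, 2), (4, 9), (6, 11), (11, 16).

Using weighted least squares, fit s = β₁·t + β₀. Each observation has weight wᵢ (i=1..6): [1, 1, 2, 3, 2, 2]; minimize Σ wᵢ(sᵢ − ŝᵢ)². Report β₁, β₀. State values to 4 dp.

Normal-equation sums: Σwᵢ·t·t = 365, Σwᵢ·t = 47, Σwᵢ·1 = 11.
And Σwᵢ·t·s = 596, Σwᵢ·s = 85.
Determinant 365·11 − 47² = 1806.
β₁ = (596·11 − 47·85)/1806 = 2561/1806; β₀ = (365·85 − 47·596)/1806 = 3013/1806.

β₁ = 1.4181, β₀ = 1.6683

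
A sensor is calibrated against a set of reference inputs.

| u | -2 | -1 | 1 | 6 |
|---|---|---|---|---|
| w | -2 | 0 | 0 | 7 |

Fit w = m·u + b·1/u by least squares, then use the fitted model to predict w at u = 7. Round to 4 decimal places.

ŵ = 8.2781

From the data, Σu·u = 42, Σu·1/u = 4, Σ1/u·1/u = 41/18.
Right-hand side: Σu·w = 46, Σ1/u·w = 13/6.
Normal equations: [[42, 4]; [4, 41/18]]·[m, b]ᵀ = [46, 13/6]ᵀ.
Eliminating b: (41/18)·(row 1) − 4·(row 2) gives (239/3)·m = (41/18)·46 − 4·(13/6) = 865/9, so m = 865/717.
Then b = ((13/6) − 4·(865/717))/(41/18) = -279/239.
At u = 7: ŵ = (865/717)·(7) + (-279/239)·(1/7) = 41548/5019.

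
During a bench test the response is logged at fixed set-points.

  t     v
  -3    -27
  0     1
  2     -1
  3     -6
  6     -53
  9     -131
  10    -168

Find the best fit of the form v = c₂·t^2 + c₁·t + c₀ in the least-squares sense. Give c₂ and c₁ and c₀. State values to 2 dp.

c₂ = -2.01, c₁ = 3.29, c₀ = 1.00

From the data, Σt^2·t^2 = 18035, Σt^2·t = 1953, Σt^2 = 239, Σt·t = 239, Σt = 27, Σ1 = 7.
For Aᵀv: Σt^2·v = -29620, Σt·v = -3116, Σv = -385.
AᵀA·[c₂, c₁, c₀]ᵀ = Aᵀv becomes [[18035, 1953, 239]; [1953, 239, 27]; [239, 27, 7]]·[c₂, c₁, c₀]ᵀ = [-29620, -3116, -385]ᵀ.
Solving the 3×3 system (Gaussian elimination) gives c₂ = -1889921/939538, c₁ = 3087653/939538, c₀ = 471597/469769.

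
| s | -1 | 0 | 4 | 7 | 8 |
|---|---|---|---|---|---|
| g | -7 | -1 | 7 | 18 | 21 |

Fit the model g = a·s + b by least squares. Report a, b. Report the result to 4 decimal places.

Compute the Gram sums: Σs·s = 130, Σs = 18, Σ1 = 5.
For Mᵀg: Σs·g = 329, Σg = 38.
Normal equations: [[130, 18]; [18, 5]]·[a, b]ᵀ = [329, 38]ᵀ.
Eliminating b: 5·(row 1) − 18·(row 2) gives 326·a = 5·329 − 18·38 = 961, so a = 961/326.
Then b = (38 − 18·(961/326))/5 = -491/163.

a = 2.9479, b = -3.0123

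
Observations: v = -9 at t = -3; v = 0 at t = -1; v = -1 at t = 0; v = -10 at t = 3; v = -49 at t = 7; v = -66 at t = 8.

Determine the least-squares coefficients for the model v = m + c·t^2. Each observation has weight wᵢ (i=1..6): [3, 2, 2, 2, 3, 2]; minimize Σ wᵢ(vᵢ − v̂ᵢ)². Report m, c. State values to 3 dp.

Compute the Gram sums: Σwᵢ·1 = 14, Σwᵢ·t^2 = 322, Σwᵢ·t^2·t^2 = 15802.
For AᵀWv: Σwᵢ·v = -328, Σwᵢ·t^2·v = -16074.
Eliminating c: 15802·(row 1) − 322·(row 2) gives 117544·m = 15802·(-328) − 322·(-16074) = -7228, so m = -1807/29386.
Then c = ((-16074) − 322·(-1807/29386))/15802 = -4265/4198.

m = -0.061, c = -1.016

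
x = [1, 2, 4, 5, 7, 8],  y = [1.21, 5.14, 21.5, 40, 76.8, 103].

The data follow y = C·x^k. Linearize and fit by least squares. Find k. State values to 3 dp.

Let Y = ln y. Fitting Y = k·ln x + ln C by least squares:
Over the data: Σln x = 7.7142, Σ(ln x)² = 13.1032, Σln y = 17.5605, Σln x·ln y = 29.4102.
Normal system: [[13.1032, 7.7142]; [7.7142, 6]]·[k, ln C]ᵀ = [29.4102, 17.5605]ᵀ.
Slope k = (n·Σln x·ln y − Σln x·Σln y)/(n·Σ(ln x)² − (Σln x)²) = (6·29.4102 − 7.7142·17.5605)/19.1098 = 2.14524; ln C = (Σln y − k·Σln x)/n = 0.16861.

k = 2.145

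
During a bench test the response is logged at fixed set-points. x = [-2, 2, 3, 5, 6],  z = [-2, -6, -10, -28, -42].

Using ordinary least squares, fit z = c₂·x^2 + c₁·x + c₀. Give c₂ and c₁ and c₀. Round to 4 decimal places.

c₂ = -1.0537, c₁ = -0.6693, c₀ = 0.7116

With design matrix A, AᵀA = [[2034, 368, 78]; [368, 78, 14]; [78, 14, 5]] and Aᵀz = [-2334, -430, -88]ᵀ.
Inverting the 3×3 Gram matrix, [c₂, c₁, c₀]ᵀ = [-12285/11659, -7803/11659, 8296/11659]ᵀ.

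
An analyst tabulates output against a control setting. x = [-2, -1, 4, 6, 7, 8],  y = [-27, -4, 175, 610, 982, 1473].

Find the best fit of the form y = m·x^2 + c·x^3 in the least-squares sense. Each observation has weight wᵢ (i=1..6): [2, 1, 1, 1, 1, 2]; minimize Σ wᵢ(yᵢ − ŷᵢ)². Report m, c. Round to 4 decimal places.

Entries of MᵀWM: Σwᵢ·x^2·x^2 = 12178, Σwᵢ·x^2·x^3 = 91078, Σwᵢ·x^3·x^3 = 692818.
And Σwᵢ·x^2·y = 261202, Σwᵢ·x^3·y = 1988574.
Normal equations: [[12178, 91078]; [91078, 692818]]·[m, c]ᵀ = [261202, 1988574]ᵀ.
Eliminating c: 692818·(row 1) − 91078·(row 2) gives 141935520·m = 692818·261202 − 91078·1988574 = -149895536, so m = -9368471/8870970.
Then c = (1988574 − 91078·(-9368471/8870970))/692818 = 26693651/8870970.

m = -1.0561, c = 3.0091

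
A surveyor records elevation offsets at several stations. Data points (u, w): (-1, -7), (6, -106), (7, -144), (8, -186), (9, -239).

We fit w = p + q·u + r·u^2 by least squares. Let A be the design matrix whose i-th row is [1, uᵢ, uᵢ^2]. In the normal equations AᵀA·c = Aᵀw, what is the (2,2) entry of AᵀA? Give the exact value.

231

Row 2 ↔ basis u, column 2 ↔ basis u, so (AᵀA)_{2,2} = Σᵢ (u)·(u) = (-1)·(-1) + (6)·(6) + (7)·(7) + (8)·(8) + (9)·(9) = 231.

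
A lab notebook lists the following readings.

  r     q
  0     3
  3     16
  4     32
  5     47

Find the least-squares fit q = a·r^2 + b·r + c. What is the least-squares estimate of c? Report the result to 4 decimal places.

Normal-equation sums: Σr^2·r^2 = 962, Σr^2·r = 216, Σr^2 = 50, Σr·r = 50, Σr = 12, Σ1 = 4.
For Xᵀq: Σr^2·q = 1831, Σr·q = 411, Σq = 98.
Row-reducing yields a = 381/181, b = -567/362, c = 1045/362.

c = 2.8867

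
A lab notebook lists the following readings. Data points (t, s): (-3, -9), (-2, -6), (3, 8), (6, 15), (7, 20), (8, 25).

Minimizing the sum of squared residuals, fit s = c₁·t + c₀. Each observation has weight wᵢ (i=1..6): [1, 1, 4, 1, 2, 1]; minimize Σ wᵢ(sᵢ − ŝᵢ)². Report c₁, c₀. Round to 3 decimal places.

Normal-equation sums: Σwᵢ·t·t = 247, Σwᵢ·t = 35, Σwᵢ·1 = 10.
Right-hand side: Σwᵢ·t·s = 705, Σwᵢ·s = 97.
Normal equations: [[247, 35]; [35, 10]]·[c₁, c₀]ᵀ = [705, 97]ᵀ.
det = 247·10 − 35² = 1245.
c₁ = (705·10 − 35·97)/1245 = 731/249; c₀ = (247·97 − 35·705)/1245 = -716/1245.

c₁ = 2.936, c₀ = -0.575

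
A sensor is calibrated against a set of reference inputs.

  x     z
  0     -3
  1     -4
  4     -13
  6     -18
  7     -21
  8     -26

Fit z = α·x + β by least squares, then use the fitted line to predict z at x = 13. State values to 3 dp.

ẑ = -38.650

Compute the Gram sums: Σx·x = 166, Σx = 26, Σ1 = 6.
Moment sums: Σx·z = -519, Σz = -85.
Normal equations: [[166, 26]; [26, 6]]·[α, β]ᵀ = [-519, -85]ᵀ.
Eliminating β: 6·(row 1) − 26·(row 2) gives 320·α = 6·(-519) − 26·(-85) = -904, so α = -113/40.
Then β = ((-85) − 26·(-113/40))/6 = -77/40.
At x = 13: ẑ = (-113/40)·(13) + (-77/40)·(1) = -773/20.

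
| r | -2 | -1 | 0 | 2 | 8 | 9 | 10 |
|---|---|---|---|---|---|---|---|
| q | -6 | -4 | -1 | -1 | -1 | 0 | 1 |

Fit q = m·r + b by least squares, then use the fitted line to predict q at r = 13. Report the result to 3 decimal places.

q̂ = 1.858

MᵀM·[m, b]ᵀ = Mᵀq reads: 254·m + 26·b = 16;  26·m + 7·b = -12.
Determinant 254·7 − 26² = 1102.
m = (16·7 − 26·(-12))/1102 = 212/551; b = (254·(-12) − 26·16)/1102 = -1732/551.
At r = 13: q̂ = (212/551)·(13) + (-1732/551)·(1) = 1024/551.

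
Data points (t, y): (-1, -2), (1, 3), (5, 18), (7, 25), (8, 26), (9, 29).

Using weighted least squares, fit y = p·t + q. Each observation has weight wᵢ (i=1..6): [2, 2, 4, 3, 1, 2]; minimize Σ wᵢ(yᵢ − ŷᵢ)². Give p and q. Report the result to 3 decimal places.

Sums needed: Σwᵢ·t·t = 477, Σwᵢ·t = 67, Σwᵢ·1 = 14.
For XᵀWy: Σwᵢ·t·y = 1625, Σwᵢ·y = 233.
det = 477·14 − 67² = 2189.
p = (1625·14 − 67·233)/2189 = 649/199; q = (477·233 − 67·1625)/2189 = 206/199.

p = 3.261, q = 1.035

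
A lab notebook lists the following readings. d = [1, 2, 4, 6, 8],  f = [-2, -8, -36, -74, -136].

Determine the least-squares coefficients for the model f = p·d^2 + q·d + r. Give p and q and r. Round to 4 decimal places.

p = -2.1043, q = -0.0813, r = 0.0650

Compute the Gram sums: Σd^2·d^2 = 5665, Σd^2·d = 801, Σd^2 = 121, Σd·d = 121, Σd = 21, Σ1 = 5.
Moment sums: Σd^2·f = -11978, Σd·f = -1694, Σf = -256.
XᵀX·[p, q, r]ᵀ = Xᵀf becomes [[5665, 801, 121]; [801, 121, 21]; [121, 21, 5]]·[p, q, r]ᵀ = [-11978, -1694, -256]ᵀ.
Inverting the 3×3 Gram matrix, [p, q, r]ᵀ = [-5307/2522, -205/2522, 82/1261]ᵀ.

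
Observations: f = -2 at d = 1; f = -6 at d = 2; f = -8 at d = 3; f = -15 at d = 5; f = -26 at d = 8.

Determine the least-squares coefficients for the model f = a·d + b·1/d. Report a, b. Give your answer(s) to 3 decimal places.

a = -3.185, b = 1.419

Normal-equation sums: Σd·d = 103, Σd·1/d = 5, Σ1/d·1/d = 20401/14400.
Right-hand side: Σd·f = -321, Σ1/d·f = -167/12.
So MᵀM·[a, b]ᵀ = Mᵀf: [[103, 5]; [5, 20401/14400]]·[a, b]ᵀ = [-321, -167/12]ᵀ.
Determinant 103·(20401/14400) − 5² = 1741303/14400.
a = ((-321)·(20401/14400) − 5·(-167/12))/(1741303/14400) = -5546721/1741303; b = (103·(-167/12) − 5·(-321))/(1741303/14400) = 2470800/1741303.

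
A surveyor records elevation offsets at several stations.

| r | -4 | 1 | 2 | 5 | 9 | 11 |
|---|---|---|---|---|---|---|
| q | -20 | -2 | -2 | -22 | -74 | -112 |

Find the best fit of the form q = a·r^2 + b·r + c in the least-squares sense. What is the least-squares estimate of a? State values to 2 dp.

Normal-equation sums: Σr^2·r^2 = 22100, Σr^2·r = 2130, Σr^2 = 248, Σr·r = 248, Σr = 24, Σ1 = 6.
Right-hand side: Σr^2·q = -20426, Σr·q = -1934, Σq = -232.
AᵀA·[a, b, c]ᵀ = Aᵀq becomes [[22100, 2130, 248]; [2130, 248, 24]; [248, 24, 6]]·[a, b, c]ᵀ = [-20426, -1934, -232]ᵀ.
Solving the 3×3 system (Gaussian elimination) gives a = -376759/379541, b = 308773/379541, c = -337972/379541.

a = -0.99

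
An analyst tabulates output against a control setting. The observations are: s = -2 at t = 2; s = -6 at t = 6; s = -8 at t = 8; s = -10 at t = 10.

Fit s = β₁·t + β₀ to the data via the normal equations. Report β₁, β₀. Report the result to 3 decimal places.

Compute the Gram sums: Σt·t = 204, Σt = 26, Σ1 = 4.
And Σt·s = -204, Σs = -26.
Determinant 204·4 − 26² = 140.
β₁ = ((-204)·4 − 26·(-26))/140 = -1; β₀ = (204·(-26) − 26·(-204))/140 = 0.

β₁ = -1.000, β₀ = 0.000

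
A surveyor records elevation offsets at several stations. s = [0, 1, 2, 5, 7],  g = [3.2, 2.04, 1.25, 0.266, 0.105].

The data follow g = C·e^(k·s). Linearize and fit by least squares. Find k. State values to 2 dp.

k = -0.49

Let Y = ln g. Fitting Y = k·s + ln C by least squares:
Σs = 15.0000, Σ(s)² = 79.0000, Σln g = -1.4788, Σs·ln g = -21.2386.
Equations: 79.0000·k + 15.0000·ln C = -21.2386;  15.0000·k + 5·ln C = -1.4788.
Solving (det = 170.0000): k = -0.49418, ln C = 1.18678.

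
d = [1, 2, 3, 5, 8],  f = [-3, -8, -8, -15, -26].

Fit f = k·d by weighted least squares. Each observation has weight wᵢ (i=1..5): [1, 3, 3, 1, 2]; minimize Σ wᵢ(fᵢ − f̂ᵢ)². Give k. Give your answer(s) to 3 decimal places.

Compute the Gram sums: Σwᵢ·d·d = 193.
And Σwᵢ·d·f = -614.
Normal equations: [[193]]·[k]ᵀ = [-614]ᵀ.
Hence k = -614 / 193 ≈ -3.18135.

k = -3.181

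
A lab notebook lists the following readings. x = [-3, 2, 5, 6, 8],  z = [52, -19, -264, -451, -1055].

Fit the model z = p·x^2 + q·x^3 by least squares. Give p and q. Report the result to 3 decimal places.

p = -0.485, q = -2.002

Entries of MᵀM: Σx^2·x^2 = 6114, Σx^2·x^3 = 43458, Σx^3·x^3 = 325218.
Right-hand side: Σx^2·z = -89964, Σx^3·z = -672132.
Normal equations: [[6114, 43458]; [43458, 325218]]·[p, q]ᵀ = [-89964, -672132]ᵀ.
Determinant 6114·325218 − 43458² = 99785088.
p = ((-89964)·325218 − 43458·(-672132))/99785088 = -336109/692952; q = (6114·(-672132) − 43458·(-89964))/99785088 = -1387219/692952.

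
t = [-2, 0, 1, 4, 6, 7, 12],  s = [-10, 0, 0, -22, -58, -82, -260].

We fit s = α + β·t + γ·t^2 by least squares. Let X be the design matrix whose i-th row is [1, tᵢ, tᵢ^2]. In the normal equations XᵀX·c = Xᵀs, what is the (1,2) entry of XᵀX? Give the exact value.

Row 1 ↔ basis 1, column 2 ↔ basis t, so (XᵀX)_{1,2} = Σᵢ t = (1)·(-2) + (1)·(0) + (1)·(1) + (1)·(4) + (1)·(6) + (1)·(7) + (1)·(12) = 28.

28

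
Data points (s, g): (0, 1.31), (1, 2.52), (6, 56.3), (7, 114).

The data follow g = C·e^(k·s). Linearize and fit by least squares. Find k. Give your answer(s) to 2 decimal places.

k = 0.63

Taking logs, ln g = k·s + ln C, so regress ln g on s.
Σs = 14.0000, Σ(s)² = 86.0000, Σln g = 9.9612, Σs·ln g = 58.2618.
Equations: 86.0000·k + 14.0000·ln C = 58.2618;  14.0000·k + 4·ln C = 9.9612.
Solving (det = 148.0000): k = 0.63237, ln C = 0.27700.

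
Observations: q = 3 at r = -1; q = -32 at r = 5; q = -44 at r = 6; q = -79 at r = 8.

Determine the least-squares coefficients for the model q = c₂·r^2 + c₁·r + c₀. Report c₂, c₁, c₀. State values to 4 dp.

c₂ = -1.1230, c₁ = -1.2213, c₀ = 2.8689

The normal equations are: 6018·c₂ + 852·c₁ + 126·c₀ = -7437;  852·c₂ + 126·c₁ + 18·c₀ = -1059;  126·c₂ + 18·c₁ + 4·c₀ = -152.
(Σr^2·r^2 = 6018, Σr^2·r = 852, Σr^2 = 126, Σr·r = 126, Σr = 18, Σ1 = 4, Σr^2·q = -7437, Σr·q = -1059, Σq = -152.)
Row-reducing yields c₂ = -137/122, c₁ = -149/122, c₀ = 175/61.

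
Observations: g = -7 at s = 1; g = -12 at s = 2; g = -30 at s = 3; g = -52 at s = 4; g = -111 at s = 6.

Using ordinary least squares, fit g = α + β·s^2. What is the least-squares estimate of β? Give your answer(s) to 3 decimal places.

β = -3.023

Compute the Gram sums: Σ1 = 5, Σs^2 = 66, Σs^2·s^2 = 1650.
And Σg = -212, Σs^2·g = -5153.
MᵀM·[α, β]ᵀ = Mᵀg becomes [[5, 66]; [66, 1650]]·[α, β]ᵀ = [-212, -5153]ᵀ.
det = 5·1650 − 66² = 3894.
α = ((-212)·1650 − 66·(-5153))/3894 = -147/59; β = (5·(-5153) − 66·(-212))/3894 = -11773/3894.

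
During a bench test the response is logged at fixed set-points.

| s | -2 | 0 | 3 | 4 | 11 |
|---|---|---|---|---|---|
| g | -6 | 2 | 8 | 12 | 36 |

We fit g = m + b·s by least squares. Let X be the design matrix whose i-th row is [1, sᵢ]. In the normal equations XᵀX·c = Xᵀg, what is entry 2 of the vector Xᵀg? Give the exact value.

Entry 2 ↔ basis s, so (Xᵀg)_{2} = Σᵢ (s)·gᵢ = (-2)·(-6) + (0)·(2) + (3)·(8) + (4)·(12) + (11)·(36) = 480.

480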